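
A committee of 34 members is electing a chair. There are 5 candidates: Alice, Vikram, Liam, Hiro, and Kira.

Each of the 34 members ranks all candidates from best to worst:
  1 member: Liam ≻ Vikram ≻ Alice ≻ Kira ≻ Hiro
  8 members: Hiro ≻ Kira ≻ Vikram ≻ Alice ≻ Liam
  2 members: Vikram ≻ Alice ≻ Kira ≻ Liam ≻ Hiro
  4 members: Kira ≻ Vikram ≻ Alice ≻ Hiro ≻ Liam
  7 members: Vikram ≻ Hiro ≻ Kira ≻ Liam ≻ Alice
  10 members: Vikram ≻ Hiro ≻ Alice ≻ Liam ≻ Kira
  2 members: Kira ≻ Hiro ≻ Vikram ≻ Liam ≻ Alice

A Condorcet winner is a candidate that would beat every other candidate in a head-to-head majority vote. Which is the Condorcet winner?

Vikram

Vikram vs Alice: 34–0
Vikram vs Liam: 33–1
Vikram vs Hiro: 24–10
Vikram vs Kira: 20–14
Vikram beats every other candidate.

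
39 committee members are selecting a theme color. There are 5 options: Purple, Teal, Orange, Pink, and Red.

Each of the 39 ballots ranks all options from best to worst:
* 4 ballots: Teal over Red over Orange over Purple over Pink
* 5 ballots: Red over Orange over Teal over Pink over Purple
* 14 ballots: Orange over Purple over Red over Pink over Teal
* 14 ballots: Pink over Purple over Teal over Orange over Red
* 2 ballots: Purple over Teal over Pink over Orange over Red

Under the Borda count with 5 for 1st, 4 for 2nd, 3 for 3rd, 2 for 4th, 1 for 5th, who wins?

Purple

Purple: 4×2 + 5×1 + 14×4 + 14×4 + 2×5 = 135
Teal: 4×5 + 5×3 + 14×1 + 14×3 + 2×4 = 99
Orange: 4×3 + 5×4 + 14×5 + 14×2 + 2×2 = 134
Pink: 4×1 + 5×2 + 14×2 + 14×5 + 2×3 = 118
Red: 4×4 + 5×5 + 14×3 + 14×1 + 2×1 = 99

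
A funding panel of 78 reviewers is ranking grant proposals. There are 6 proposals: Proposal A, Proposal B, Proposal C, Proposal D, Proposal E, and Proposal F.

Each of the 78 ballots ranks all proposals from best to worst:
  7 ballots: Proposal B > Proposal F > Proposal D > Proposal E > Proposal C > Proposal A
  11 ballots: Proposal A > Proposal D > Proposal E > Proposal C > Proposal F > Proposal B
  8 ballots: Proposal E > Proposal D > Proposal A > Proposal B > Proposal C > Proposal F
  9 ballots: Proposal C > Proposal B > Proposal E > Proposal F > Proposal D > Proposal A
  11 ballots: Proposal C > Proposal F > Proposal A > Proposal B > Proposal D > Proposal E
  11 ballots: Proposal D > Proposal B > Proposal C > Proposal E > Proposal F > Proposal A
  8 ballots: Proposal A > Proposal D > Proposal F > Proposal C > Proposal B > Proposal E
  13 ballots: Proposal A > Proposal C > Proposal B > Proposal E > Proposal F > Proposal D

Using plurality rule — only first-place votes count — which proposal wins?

First-place votes: Proposal A 32, Proposal B 7, Proposal C 20, Proposal D 11, Proposal E 8, Proposal F 0.

Proposal A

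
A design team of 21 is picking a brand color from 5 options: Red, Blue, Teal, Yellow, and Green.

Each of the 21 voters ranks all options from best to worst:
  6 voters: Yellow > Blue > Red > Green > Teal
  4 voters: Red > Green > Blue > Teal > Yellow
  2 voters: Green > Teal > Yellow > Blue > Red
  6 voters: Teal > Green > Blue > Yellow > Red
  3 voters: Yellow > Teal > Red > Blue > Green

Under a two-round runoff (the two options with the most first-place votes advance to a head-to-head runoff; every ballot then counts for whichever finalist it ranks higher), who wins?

Teal

Round 1 first-place votes: Red 4, Blue 0, Teal 6, Yellow 9, Green 2. Yellow and Teal advance.
Runoff: Yellow is ranked above Teal on 9 ballots, Teal above Yellow on 12.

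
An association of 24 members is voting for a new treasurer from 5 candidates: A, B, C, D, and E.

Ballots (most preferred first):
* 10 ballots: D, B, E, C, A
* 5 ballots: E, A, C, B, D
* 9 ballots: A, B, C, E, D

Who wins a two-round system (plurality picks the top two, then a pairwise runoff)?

A

Round 1 first-place votes: A 9, B 0, C 0, D 10, E 5. D and A advance.
Runoff: D is ranked above A on 10 ballots, A above D on 14.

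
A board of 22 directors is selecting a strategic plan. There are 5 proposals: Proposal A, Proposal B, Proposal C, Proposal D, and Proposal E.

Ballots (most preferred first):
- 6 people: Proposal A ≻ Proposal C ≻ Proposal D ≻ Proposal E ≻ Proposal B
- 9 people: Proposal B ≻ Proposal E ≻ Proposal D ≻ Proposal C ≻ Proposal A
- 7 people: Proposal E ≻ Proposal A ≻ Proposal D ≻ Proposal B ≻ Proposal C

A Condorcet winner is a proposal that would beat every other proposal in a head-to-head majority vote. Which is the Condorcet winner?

Proposal E vs Proposal A: 16–6
Proposal E vs Proposal B: 13–9
Proposal E vs Proposal C: 16–6
Proposal E vs Proposal D: 16–6
Proposal E beats every other proposal.

Proposal E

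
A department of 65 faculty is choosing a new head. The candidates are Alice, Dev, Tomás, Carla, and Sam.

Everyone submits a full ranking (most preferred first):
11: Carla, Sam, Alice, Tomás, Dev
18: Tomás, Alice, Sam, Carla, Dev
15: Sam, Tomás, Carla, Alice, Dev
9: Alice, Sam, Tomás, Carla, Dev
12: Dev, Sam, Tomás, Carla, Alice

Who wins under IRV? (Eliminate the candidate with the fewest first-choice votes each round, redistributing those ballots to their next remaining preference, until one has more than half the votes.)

Round 1: Alice 9, Dev 12, Tomás 18, Carla 11, Sam 15. Alice eliminated.
Round 2: Dev 12, Tomás 18, Carla 11, Sam 24. Carla eliminated.
Round 3: Dev 12, Tomás 18, Sam 35. Sam has a majority (≥33).

Sam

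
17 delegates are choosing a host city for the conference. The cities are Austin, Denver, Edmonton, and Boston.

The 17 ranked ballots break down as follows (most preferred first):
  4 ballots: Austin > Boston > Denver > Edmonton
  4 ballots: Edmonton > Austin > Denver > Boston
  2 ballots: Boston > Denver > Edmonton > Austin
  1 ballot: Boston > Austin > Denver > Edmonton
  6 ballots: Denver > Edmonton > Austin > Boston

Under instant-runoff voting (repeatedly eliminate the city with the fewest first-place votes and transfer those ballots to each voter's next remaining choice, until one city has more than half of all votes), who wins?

Round 1: Austin 4, Denver 6, Edmonton 4, Boston 3. Boston eliminated.
Round 2: Austin 5, Denver 8, Edmonton 4. Edmonton eliminated.
Round 3: Austin 9, Denver 8. Austin has a majority (≥9).

Austin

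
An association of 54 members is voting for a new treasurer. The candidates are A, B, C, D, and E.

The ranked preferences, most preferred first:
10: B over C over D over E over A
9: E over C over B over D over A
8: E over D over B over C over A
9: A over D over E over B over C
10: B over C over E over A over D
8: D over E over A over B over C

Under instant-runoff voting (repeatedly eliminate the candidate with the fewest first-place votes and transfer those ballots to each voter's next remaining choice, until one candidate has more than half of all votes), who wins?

Round 1: A 9, B 20, C 0, D 8, E 17. C eliminated.
Round 2: A 9, B 20, D 8, E 17. D eliminated.
Round 3: A 9, B 20, E 25. A eliminated.
Round 4: B 20, E 34. E has a majority (≥28).

E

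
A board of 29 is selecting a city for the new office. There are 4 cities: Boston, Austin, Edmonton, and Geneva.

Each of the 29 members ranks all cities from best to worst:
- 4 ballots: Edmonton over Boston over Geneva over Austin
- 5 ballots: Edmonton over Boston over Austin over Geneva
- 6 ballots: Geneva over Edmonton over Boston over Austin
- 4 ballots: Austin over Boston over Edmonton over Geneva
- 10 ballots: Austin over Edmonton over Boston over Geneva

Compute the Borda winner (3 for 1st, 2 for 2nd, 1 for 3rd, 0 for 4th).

Boston: 4×2 + 5×2 + 6×1 + 4×2 + 10×1 = 42
Austin: 4×0 + 5×1 + 6×0 + 4×3 + 10×3 = 47
Edmonton: 4×3 + 5×3 + 6×2 + 4×1 + 10×2 = 63
Geneva: 4×1 + 5×0 + 6×3 + 4×0 + 10×0 = 22

Edmonton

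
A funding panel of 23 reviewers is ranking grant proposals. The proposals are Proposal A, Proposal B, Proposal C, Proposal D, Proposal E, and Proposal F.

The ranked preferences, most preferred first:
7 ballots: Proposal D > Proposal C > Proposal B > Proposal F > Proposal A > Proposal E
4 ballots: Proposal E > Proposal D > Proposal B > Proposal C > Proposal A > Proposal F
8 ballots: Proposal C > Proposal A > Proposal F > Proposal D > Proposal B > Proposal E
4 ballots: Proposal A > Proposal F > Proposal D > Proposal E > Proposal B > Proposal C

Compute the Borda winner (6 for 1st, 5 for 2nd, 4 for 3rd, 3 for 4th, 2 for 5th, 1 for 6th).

Proposal A: 7×2 + 4×2 + 8×5 + 4×6 = 86
Proposal B: 7×4 + 4×4 + 8×2 + 4×2 = 68
Proposal C: 7×5 + 4×3 + 8×6 + 4×1 = 99
Proposal D: 7×6 + 4×5 + 8×3 + 4×4 = 102
Proposal E: 7×1 + 4×6 + 8×1 + 4×3 = 51
Proposal F: 7×3 + 4×1 + 8×4 + 4×5 = 77

Proposal D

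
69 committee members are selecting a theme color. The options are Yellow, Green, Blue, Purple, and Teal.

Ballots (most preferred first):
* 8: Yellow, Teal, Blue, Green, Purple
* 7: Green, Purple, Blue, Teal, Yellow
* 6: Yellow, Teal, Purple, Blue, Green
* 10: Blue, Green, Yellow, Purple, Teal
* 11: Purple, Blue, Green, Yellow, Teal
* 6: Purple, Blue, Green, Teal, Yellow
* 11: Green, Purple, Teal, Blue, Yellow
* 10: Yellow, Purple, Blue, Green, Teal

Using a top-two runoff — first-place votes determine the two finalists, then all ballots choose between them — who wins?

Round 1 first-place votes: Yellow 24, Green 18, Blue 10, Purple 17, Teal 0. Yellow and Green advance.
Runoff: Yellow is ranked above Green on 24 ballots, Green above Yellow on 45.

Green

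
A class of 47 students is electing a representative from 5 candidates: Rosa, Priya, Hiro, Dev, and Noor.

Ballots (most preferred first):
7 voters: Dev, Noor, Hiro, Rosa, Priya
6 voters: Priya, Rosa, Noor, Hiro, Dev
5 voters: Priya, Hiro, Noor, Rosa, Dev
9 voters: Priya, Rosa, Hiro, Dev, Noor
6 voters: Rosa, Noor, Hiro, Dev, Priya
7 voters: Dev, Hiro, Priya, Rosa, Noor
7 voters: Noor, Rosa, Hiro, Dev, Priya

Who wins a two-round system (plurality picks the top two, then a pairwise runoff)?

Dev

Round 1 first-place votes: Rosa 6, Priya 20, Hiro 0, Dev 14, Noor 7. Priya and Dev advance.
Runoff: Priya is ranked above Dev on 20 ballots, Dev above Priya on 27.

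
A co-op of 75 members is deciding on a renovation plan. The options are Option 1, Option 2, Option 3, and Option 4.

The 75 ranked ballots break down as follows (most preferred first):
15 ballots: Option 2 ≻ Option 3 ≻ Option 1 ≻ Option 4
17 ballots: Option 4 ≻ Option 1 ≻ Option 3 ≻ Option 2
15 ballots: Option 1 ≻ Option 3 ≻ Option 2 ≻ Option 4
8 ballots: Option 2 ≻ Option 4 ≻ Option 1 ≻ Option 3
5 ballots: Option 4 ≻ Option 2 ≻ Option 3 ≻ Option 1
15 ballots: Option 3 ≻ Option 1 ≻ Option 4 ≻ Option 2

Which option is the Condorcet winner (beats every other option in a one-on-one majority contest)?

Option 1

Option 1 vs Option 2: 47–28
Option 1 vs Option 3: 40–35
Option 1 vs Option 4: 45–30
Option 1 beats every other option.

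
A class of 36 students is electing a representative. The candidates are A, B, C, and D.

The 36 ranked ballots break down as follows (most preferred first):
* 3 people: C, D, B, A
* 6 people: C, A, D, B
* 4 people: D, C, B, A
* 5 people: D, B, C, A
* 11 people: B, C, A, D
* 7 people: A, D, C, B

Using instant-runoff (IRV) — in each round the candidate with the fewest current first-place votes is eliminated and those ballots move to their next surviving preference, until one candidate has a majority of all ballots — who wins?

D

Round 1: A 7, B 11, C 9, D 9. A eliminated.
Round 2: B 11, C 9, D 16. C eliminated.
Round 3: B 11, D 25. D has a majority (≥19).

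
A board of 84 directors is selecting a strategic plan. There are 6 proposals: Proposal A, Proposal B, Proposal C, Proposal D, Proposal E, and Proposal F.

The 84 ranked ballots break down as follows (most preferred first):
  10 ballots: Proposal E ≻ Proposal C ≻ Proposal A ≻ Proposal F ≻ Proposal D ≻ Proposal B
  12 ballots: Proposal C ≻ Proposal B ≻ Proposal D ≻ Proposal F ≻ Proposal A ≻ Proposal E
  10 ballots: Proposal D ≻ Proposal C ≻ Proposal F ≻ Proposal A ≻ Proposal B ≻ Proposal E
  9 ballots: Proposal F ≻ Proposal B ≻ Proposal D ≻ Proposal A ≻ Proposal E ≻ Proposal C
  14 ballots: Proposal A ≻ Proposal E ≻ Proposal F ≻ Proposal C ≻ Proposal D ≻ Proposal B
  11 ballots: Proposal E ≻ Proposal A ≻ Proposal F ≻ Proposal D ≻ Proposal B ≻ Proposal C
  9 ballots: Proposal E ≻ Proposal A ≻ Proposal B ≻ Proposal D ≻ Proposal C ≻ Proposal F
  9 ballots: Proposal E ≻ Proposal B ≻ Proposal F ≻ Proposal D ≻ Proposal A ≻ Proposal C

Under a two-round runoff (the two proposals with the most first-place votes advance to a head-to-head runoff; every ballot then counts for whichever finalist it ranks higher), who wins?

Proposal A

Round 1 first-place votes: Proposal A 14, Proposal B 0, Proposal C 12, Proposal D 10, Proposal E 39, Proposal F 9. Proposal E and Proposal A advance.
Runoff: Proposal E is ranked above Proposal A on 39 ballots, Proposal A above Proposal E on 45.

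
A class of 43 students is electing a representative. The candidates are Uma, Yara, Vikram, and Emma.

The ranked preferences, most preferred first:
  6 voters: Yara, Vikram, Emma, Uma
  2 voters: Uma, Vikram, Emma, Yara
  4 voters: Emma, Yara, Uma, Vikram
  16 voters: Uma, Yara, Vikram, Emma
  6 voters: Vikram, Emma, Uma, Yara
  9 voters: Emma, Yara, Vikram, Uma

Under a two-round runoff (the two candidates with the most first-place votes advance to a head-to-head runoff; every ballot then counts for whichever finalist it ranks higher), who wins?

Round 1 first-place votes: Uma 18, Yara 6, Vikram 6, Emma 13. Uma and Emma advance.
Runoff: Uma is ranked above Emma on 18 ballots, Emma above Uma on 25.

Emma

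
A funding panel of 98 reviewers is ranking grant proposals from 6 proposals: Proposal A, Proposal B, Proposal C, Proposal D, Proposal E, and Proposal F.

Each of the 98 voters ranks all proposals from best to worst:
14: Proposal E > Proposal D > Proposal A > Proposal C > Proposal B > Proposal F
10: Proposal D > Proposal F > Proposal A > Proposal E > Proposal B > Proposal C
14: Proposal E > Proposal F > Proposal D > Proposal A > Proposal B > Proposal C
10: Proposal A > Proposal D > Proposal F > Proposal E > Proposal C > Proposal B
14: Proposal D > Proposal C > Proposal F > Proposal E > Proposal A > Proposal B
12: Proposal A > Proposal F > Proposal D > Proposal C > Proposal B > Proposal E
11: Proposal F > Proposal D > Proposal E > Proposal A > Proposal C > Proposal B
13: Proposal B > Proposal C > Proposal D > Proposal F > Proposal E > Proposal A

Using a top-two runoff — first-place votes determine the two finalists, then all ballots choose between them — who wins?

Round 1 first-place votes: Proposal A 22, Proposal B 13, Proposal C 0, Proposal D 24, Proposal E 28, Proposal F 11. Proposal E and Proposal D advance.
Runoff: Proposal E is ranked above Proposal D on 28 ballots, Proposal D above Proposal E on 70.

Proposal D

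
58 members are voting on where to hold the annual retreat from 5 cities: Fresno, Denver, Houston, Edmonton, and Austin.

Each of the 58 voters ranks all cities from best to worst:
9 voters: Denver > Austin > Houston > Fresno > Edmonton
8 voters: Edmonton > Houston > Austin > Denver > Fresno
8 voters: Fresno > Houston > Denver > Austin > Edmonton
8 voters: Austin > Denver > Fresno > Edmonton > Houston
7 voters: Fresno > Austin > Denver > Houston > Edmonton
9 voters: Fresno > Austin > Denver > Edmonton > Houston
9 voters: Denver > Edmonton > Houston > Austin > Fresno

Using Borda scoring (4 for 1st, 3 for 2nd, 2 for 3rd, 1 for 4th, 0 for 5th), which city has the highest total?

Fresno: 9×1 + 8×0 + 8×4 + 8×2 + 7×4 + 9×4 + 9×0 = 121
Denver: 9×4 + 8×1 + 8×2 + 8×3 + 7×2 + 9×2 + 9×4 = 152
Houston: 9×2 + 8×3 + 8×3 + 8×0 + 7×1 + 9×0 + 9×2 = 91
Edmonton: 9×0 + 8×4 + 8×0 + 8×1 + 7×0 + 9×1 + 9×3 = 76
Austin: 9×3 + 8×2 + 8×1 + 8×4 + 7×3 + 9×3 + 9×1 = 140

Denver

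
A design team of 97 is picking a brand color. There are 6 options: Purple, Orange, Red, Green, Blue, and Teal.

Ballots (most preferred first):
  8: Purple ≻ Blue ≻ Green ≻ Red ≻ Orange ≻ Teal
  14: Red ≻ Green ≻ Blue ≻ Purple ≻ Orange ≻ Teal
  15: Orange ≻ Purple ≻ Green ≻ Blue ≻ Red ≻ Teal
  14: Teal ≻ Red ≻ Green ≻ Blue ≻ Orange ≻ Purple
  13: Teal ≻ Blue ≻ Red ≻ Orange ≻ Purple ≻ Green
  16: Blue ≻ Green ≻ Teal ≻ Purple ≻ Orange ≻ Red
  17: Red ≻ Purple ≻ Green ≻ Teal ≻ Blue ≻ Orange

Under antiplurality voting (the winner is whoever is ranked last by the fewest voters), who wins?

Last-place votes: Purple 14, Orange 17, Red 16, Green 13, Blue 0, Teal 37.

Blue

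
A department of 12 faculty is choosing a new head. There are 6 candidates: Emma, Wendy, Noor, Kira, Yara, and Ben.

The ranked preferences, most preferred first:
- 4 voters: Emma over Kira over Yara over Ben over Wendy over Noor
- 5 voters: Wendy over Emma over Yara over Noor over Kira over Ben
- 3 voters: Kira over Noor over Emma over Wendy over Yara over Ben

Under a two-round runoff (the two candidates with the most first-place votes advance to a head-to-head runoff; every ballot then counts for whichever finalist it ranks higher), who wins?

Round 1 first-place votes: Emma 4, Wendy 5, Noor 0, Kira 3, Yara 0, Ben 0. Wendy and Emma advance.
Runoff: Wendy is ranked above Emma on 5 ballots, Emma above Wendy on 7.

Emma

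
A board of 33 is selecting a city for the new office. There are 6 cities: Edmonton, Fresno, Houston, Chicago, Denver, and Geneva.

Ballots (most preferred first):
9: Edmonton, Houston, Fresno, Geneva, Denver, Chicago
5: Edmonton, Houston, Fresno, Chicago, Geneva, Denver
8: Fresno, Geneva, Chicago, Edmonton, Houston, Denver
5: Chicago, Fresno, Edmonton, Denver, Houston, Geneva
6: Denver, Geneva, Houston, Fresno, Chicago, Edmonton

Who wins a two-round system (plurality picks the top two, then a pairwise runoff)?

Round 1 first-place votes: Edmonton 14, Fresno 8, Houston 0, Chicago 5, Denver 6, Geneva 0. Edmonton and Fresno advance.
Runoff: Edmonton is ranked above Fresno on 14 ballots, Fresno above Edmonton on 19.

Fresno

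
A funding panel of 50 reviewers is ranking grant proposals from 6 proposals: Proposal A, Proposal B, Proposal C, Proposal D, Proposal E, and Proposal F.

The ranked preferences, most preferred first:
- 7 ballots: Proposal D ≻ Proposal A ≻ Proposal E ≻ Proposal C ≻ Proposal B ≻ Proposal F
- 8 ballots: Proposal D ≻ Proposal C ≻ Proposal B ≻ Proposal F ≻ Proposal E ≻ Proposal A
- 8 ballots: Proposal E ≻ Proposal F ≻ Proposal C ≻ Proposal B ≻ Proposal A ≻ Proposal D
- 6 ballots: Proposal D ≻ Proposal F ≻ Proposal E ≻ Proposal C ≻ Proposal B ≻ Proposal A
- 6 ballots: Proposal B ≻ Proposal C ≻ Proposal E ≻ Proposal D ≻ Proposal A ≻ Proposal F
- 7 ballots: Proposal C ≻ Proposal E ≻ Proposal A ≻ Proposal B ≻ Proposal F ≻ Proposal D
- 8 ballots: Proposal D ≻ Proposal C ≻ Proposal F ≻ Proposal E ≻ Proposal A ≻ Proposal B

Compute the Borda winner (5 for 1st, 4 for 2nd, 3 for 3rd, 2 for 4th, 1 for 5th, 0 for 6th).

Proposal A: 7×4 + 8×0 + 8×1 + 6×0 + 6×1 + 7×3 + 8×1 = 71
Proposal B: 7×1 + 8×3 + 8×2 + 6×1 + 6×5 + 7×2 + 8×0 = 97
Proposal C: 7×2 + 8×4 + 8×3 + 6×2 + 6×4 + 7×5 + 8×4 = 173
Proposal D: 7×5 + 8×5 + 8×0 + 6×5 + 6×2 + 7×0 + 8×5 = 157
Proposal E: 7×3 + 8×1 + 8×5 + 6×3 + 6×3 + 7×4 + 8×2 = 149
Proposal F: 7×0 + 8×2 + 8×4 + 6×4 + 6×0 + 7×1 + 8×3 = 103

Proposal C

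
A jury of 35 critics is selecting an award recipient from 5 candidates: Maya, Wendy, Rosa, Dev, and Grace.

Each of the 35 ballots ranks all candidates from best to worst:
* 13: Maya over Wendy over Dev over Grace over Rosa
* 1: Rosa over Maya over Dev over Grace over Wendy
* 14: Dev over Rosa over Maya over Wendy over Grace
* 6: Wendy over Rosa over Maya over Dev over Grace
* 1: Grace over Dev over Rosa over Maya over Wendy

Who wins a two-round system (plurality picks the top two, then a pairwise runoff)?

Round 1 first-place votes: Maya 13, Wendy 6, Rosa 1, Dev 14, Grace 1. Dev and Maya advance.
Runoff: Dev is ranked above Maya on 15 ballots, Maya above Dev on 20.

Maya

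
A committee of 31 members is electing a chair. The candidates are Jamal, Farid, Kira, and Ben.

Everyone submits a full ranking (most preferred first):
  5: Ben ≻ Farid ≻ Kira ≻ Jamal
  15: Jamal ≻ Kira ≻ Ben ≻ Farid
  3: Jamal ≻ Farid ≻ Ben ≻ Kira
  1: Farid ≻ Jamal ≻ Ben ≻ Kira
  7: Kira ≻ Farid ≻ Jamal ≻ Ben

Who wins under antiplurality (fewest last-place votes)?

Last-place votes: Jamal 5, Farid 15, Kira 4, Ben 7.

Kira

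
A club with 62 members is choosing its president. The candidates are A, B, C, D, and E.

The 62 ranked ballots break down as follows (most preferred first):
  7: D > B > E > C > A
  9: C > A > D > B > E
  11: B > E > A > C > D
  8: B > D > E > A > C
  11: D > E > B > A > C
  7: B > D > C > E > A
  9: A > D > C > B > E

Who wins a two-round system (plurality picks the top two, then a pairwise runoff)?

Round 1 first-place votes: A 9, B 26, C 9, D 18, E 0. B and D advance.
Runoff: B is ranked above D on 26 ballots, D above B on 36.

D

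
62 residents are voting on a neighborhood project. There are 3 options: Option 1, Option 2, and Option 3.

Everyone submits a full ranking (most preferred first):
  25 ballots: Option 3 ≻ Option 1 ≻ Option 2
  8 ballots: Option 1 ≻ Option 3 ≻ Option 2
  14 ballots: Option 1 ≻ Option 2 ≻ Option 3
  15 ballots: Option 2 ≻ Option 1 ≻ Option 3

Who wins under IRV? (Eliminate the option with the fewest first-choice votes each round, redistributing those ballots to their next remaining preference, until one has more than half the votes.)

Round 1: Option 1 22, Option 2 15, Option 3 25. Option 2 eliminated.
Round 2: Option 1 37, Option 3 25. Option 1 has a majority (≥32).

Option 1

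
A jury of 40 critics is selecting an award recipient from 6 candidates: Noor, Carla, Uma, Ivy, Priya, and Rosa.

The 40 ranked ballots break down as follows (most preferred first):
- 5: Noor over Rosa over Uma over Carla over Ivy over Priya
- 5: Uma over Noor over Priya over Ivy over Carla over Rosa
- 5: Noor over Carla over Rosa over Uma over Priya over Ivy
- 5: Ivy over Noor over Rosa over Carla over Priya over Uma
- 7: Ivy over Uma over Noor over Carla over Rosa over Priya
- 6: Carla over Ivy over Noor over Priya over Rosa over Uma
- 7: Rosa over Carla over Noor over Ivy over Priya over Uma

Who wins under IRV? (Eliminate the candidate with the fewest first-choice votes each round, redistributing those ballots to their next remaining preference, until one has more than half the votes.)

Noor

Round 1: Noor 10, Carla 6, Uma 5, Ivy 12, Priya 0, Rosa 7. Priya eliminated.
Round 2: Noor 10, Carla 6, Uma 5, Ivy 12, Rosa 7. Uma eliminated.
Round 3: Noor 15, Carla 6, Ivy 12, Rosa 7. Carla eliminated.
Round 4: Noor 15, Ivy 18, Rosa 7. Rosa eliminated.
Round 5: Noor 22, Ivy 18. Noor has a majority (≥21).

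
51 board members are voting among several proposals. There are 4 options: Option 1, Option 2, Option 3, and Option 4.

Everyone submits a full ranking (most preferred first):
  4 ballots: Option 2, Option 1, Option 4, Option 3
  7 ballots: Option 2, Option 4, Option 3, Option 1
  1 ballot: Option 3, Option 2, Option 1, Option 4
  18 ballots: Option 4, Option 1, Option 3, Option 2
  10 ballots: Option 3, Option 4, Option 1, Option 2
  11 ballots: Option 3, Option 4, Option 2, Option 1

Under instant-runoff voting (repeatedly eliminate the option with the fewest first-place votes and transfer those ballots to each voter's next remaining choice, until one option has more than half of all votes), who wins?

Round 1: Option 1 0, Option 2 11, Option 3 22, Option 4 18. Option 1 eliminated.
Round 2: Option 2 11, Option 3 22, Option 4 18. Option 2 eliminated.
Round 3: Option 3 22, Option 4 29. Option 4 has a majority (≥26).

Option 4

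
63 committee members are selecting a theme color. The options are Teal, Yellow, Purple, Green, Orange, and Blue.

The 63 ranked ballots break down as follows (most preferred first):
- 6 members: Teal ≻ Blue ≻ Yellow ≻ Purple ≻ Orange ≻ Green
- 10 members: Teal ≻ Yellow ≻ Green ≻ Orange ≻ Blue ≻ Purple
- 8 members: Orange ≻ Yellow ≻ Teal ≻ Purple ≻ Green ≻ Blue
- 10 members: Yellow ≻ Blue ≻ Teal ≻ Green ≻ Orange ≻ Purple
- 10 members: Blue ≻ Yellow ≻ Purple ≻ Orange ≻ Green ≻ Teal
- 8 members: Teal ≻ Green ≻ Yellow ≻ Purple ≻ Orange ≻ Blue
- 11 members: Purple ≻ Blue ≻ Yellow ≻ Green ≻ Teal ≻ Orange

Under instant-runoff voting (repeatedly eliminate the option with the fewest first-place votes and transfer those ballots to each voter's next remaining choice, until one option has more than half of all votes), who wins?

Yellow

Round 1: Teal 24, Yellow 10, Purple 11, Green 0, Orange 8, Blue 10. Green eliminated.
Round 2: Teal 24, Yellow 10, Purple 11, Orange 8, Blue 10. Orange eliminated.
Round 3: Teal 24, Yellow 18, Purple 11, Blue 10. Blue eliminated.
Round 4: Teal 24, Yellow 28, Purple 11. Purple eliminated.
Round 5: Teal 24, Yellow 39. Yellow has a majority (≥32).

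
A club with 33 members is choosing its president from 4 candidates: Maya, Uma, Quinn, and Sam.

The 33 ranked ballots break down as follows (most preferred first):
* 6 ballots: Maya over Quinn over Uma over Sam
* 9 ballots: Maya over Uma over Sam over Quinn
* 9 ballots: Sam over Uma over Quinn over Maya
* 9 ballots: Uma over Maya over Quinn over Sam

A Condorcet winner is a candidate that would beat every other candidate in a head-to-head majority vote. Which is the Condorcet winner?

Uma vs Maya: 18–15
Uma vs Quinn: 27–6
Uma vs Sam: 24–9
Uma beats every other candidate.

Uma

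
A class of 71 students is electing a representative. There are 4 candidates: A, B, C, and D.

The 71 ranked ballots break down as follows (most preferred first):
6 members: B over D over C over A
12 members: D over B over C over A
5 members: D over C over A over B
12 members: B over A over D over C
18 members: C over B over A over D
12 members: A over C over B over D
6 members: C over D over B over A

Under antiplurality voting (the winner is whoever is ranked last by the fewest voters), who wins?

B

Last-place votes: A 24, B 5, C 12, D 30.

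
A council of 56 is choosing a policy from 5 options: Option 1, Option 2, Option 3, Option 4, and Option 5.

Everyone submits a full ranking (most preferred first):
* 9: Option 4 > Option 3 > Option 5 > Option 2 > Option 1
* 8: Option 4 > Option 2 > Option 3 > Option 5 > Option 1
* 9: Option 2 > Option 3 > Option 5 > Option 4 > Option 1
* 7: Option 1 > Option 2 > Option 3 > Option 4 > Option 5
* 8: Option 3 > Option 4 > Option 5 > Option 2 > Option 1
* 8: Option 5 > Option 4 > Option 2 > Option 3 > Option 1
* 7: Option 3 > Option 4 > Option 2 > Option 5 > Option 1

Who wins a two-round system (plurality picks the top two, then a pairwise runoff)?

Round 1 first-place votes: Option 1 7, Option 2 9, Option 3 15, Option 4 17, Option 5 8. Option 4 and Option 3 advance.
Runoff: Option 4 is ranked above Option 3 on 25 ballots, Option 3 above Option 4 on 31.

Option 3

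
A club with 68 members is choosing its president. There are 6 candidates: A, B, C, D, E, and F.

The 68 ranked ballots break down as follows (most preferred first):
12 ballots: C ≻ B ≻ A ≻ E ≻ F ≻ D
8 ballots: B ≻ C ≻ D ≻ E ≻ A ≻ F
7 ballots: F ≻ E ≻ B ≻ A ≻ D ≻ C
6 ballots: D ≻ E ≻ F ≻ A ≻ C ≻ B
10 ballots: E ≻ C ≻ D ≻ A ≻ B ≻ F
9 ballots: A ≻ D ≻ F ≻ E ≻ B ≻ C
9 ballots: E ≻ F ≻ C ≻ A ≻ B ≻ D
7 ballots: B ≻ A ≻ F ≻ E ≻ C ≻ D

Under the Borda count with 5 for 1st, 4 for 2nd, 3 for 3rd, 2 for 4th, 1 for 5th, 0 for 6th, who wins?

E

A: 12×3 + 8×1 + 7×2 + 6×2 + 10×2 + 9×5 + 9×2 + 7×4 = 181
B: 12×4 + 8×5 + 7×3 + 6×0 + 10×1 + 9×1 + 9×1 + 7×5 = 172
C: 12×5 + 8×4 + 7×0 + 6×1 + 10×4 + 9×0 + 9×3 + 7×1 = 172
D: 12×0 + 8×3 + 7×1 + 6×5 + 10×3 + 9×4 + 9×0 + 7×0 = 127
E: 12×2 + 8×2 + 7×4 + 6×4 + 10×5 + 9×2 + 9×5 + 7×2 = 219
F: 12×1 + 8×0 + 7×5 + 6×3 + 10×0 + 9×3 + 9×4 + 7×3 = 149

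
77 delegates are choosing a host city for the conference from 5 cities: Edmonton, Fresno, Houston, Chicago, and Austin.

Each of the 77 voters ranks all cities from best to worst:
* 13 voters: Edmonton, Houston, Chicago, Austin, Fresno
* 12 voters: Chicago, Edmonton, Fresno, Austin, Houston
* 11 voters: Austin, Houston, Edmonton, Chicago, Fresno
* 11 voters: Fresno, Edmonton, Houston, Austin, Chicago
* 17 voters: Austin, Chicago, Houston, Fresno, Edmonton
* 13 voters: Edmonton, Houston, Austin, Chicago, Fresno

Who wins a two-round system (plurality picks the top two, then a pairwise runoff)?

Edmonton

Round 1 first-place votes: Edmonton 26, Fresno 11, Houston 0, Chicago 12, Austin 28. Austin and Edmonton advance.
Runoff: Austin is ranked above Edmonton on 28 ballots, Edmonton above Austin on 49.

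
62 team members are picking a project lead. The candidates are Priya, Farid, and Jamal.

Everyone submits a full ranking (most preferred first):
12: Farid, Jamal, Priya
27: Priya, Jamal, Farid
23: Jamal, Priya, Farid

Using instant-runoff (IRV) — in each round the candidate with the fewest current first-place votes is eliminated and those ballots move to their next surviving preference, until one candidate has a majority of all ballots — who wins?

Round 1: Priya 27, Farid 12, Jamal 23. Farid eliminated.
Round 2: Priya 27, Jamal 35. Jamal has a majority (≥32).

Jamal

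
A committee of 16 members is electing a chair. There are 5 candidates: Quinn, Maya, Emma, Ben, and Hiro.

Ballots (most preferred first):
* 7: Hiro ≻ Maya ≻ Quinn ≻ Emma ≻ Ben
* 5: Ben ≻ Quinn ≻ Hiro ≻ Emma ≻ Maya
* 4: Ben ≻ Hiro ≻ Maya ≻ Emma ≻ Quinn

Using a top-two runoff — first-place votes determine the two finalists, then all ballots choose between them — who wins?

Round 1 first-place votes: Quinn 0, Maya 0, Emma 0, Ben 9, Hiro 7. Ben and Hiro advance.
Runoff: Ben is ranked above Hiro on 9 ballots, Hiro above Ben on 7.

Ben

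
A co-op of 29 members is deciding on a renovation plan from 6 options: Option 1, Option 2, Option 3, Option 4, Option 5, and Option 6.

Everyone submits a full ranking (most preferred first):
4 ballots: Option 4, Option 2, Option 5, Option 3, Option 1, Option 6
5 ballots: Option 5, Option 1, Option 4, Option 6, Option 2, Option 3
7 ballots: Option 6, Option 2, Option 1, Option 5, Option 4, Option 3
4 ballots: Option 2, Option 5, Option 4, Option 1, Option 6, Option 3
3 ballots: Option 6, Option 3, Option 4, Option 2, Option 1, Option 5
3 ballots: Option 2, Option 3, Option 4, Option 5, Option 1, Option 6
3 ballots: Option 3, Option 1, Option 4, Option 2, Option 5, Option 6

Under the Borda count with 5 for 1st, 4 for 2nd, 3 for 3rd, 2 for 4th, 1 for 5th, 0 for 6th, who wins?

Option 2

Option 1: 4×1 + 5×4 + 7×3 + 4×2 + 3×1 + 3×1 + 3×4 = 71
Option 2: 4×4 + 5×1 + 7×4 + 4×5 + 3×2 + 3×5 + 3×2 = 96
Option 3: 4×2 + 5×0 + 7×0 + 4×0 + 3×4 + 3×4 + 3×5 = 47
Option 4: 4×5 + 5×3 + 7×1 + 4×3 + 3×3 + 3×3 + 3×3 = 81
Option 5: 4×3 + 5×5 + 7×2 + 4×4 + 3×0 + 3×2 + 3×1 = 76
Option 6: 4×0 + 5×2 + 7×5 + 4×1 + 3×5 + 3×0 + 3×0 = 64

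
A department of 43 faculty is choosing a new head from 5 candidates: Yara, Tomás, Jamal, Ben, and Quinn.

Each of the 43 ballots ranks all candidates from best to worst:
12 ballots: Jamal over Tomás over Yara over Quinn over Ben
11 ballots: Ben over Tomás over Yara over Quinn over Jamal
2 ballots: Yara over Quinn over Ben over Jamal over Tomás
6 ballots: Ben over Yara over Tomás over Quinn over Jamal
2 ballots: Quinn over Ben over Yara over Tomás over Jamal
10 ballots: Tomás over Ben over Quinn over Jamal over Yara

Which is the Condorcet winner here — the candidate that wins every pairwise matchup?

Tomás

Tomás vs Yara: 33–10
Tomás vs Jamal: 29–14
Tomás vs Ben: 22–21
Tomás vs Quinn: 39–4
Tomás beats every other candidate.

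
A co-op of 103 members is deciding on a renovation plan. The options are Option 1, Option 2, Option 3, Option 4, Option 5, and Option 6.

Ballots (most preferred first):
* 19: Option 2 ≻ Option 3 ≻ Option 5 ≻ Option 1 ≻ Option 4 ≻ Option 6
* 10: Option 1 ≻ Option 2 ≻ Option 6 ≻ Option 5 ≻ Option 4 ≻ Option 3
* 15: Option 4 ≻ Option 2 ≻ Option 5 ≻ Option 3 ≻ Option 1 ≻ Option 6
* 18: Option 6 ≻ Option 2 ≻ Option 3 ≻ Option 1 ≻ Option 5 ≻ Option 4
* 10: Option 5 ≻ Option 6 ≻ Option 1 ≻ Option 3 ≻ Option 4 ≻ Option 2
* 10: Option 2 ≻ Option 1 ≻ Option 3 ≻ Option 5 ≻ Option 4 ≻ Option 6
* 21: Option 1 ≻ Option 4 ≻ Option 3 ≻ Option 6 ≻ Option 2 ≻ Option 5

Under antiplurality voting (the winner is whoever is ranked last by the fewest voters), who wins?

Option 1

Last-place votes: Option 1 0, Option 2 10, Option 3 10, Option 4 18, Option 5 21, Option 6 44.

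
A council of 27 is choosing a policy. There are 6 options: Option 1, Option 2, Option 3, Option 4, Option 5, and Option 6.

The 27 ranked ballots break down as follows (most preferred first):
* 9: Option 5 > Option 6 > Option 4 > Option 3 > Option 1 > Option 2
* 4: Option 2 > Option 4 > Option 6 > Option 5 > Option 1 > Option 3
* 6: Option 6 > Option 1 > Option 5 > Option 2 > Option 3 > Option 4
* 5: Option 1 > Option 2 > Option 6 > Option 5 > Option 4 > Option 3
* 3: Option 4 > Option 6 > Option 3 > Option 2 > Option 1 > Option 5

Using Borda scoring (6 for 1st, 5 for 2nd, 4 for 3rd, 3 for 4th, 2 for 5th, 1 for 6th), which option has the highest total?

Option 6

Option 1: 9×2 + 4×2 + 6×5 + 5×6 + 3×2 = 92
Option 2: 9×1 + 4×6 + 6×3 + 5×5 + 3×3 = 85
Option 3: 9×3 + 4×1 + 6×2 + 5×1 + 3×4 = 60
Option 4: 9×4 + 4×5 + 6×1 + 5×2 + 3×6 = 90
Option 5: 9×6 + 4×3 + 6×4 + 5×3 + 3×1 = 108
Option 6: 9×5 + 4×4 + 6×6 + 5×4 + 3×5 = 132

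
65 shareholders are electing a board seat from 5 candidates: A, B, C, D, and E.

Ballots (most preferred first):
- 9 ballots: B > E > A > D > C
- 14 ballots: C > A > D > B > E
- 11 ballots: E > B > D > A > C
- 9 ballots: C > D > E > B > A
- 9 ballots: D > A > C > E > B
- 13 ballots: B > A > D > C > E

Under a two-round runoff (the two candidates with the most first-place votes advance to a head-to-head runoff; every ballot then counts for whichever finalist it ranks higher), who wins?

Round 1 first-place votes: A 0, B 22, C 23, D 9, E 11. C and B advance.
Runoff: C is ranked above B on 32 ballots, B above C on 33.

B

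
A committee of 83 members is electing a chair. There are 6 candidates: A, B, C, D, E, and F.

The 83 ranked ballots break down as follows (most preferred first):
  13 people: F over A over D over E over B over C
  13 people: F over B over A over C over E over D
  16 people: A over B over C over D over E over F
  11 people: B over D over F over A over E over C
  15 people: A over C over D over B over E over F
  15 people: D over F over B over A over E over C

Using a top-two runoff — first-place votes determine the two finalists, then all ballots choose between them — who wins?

F

Round 1 first-place votes: A 31, B 11, C 0, D 15, E 0, F 26. A and F advance.
Runoff: A is ranked above F on 31 ballots, F above A on 52.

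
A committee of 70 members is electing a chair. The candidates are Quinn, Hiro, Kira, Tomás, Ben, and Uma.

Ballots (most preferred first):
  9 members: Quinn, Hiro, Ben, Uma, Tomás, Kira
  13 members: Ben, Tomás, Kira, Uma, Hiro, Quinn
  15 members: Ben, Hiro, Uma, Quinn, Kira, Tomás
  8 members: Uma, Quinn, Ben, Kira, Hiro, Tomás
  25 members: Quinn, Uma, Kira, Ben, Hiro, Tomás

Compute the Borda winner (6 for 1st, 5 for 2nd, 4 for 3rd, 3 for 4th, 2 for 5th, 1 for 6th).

Quinn: 9×6 + 13×1 + 15×3 + 8×5 + 25×6 = 302
Hiro: 9×5 + 13×2 + 15×5 + 8×2 + 25×2 = 212
Kira: 9×1 + 13×4 + 15×2 + 8×3 + 25×4 = 215
Tomás: 9×2 + 13×5 + 15×1 + 8×1 + 25×1 = 131
Ben: 9×4 + 13×6 + 15×6 + 8×4 + 25×3 = 311
Uma: 9×3 + 13×3 + 15×4 + 8×6 + 25×5 = 299

Ben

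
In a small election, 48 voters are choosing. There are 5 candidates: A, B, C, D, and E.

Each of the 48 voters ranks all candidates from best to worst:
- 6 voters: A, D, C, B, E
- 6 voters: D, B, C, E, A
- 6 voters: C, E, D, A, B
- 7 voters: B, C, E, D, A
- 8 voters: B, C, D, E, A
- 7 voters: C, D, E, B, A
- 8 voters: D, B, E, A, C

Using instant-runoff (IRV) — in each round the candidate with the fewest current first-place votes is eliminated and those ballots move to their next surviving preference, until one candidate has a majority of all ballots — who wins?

D

Round 1: A 6, B 15, C 13, D 14, E 0. E eliminated.
Round 2: A 6, B 15, C 13, D 14. A eliminated.
Round 3: B 15, C 13, D 20. C eliminated.
Round 4: B 15, D 33. D has a majority (≥25).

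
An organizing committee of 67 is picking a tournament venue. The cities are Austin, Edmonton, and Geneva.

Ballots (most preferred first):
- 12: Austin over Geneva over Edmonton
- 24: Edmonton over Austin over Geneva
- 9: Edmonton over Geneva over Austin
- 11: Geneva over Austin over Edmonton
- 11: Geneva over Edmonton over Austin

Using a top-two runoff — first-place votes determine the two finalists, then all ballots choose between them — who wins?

Geneva

Round 1 first-place votes: Austin 12, Edmonton 33, Geneva 22. Edmonton and Geneva advance.
Runoff: Edmonton is ranked above Geneva on 33 ballots, Geneva above Edmonton on 34.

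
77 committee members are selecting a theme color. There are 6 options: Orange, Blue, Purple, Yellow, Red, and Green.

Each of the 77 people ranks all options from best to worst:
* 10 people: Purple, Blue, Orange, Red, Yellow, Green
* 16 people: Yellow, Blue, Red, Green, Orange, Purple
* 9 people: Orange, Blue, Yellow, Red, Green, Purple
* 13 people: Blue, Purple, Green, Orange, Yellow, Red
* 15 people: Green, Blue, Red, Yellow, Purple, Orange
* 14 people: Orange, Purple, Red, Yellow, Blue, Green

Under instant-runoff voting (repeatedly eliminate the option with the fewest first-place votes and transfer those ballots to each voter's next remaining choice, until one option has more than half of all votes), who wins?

Blue

Round 1: Orange 23, Blue 13, Purple 10, Yellow 16, Red 0, Green 15. Red eliminated.
Round 2: Orange 23, Blue 13, Purple 10, Yellow 16, Green 15. Purple eliminated.
Round 3: Orange 23, Blue 23, Yellow 16, Green 15. Green eliminated.
Round 4: Orange 23, Blue 38, Yellow 16. Yellow eliminated.
Round 5: Orange 23, Blue 54. Blue has a majority (≥39).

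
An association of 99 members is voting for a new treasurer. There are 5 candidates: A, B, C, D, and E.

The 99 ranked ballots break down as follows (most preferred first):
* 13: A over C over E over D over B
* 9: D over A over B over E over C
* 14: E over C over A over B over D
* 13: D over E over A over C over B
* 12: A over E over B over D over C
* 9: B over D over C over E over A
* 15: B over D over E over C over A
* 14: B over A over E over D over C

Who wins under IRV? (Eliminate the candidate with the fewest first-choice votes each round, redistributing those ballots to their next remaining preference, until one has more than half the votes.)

A

Round 1: A 25, B 38, C 0, D 22, E 14. C eliminated.
Round 2: A 25, B 38, D 22, E 14. E eliminated.
Round 3: A 39, B 38, D 22. D eliminated.
Round 4: A 61, B 38. A has a majority (≥50).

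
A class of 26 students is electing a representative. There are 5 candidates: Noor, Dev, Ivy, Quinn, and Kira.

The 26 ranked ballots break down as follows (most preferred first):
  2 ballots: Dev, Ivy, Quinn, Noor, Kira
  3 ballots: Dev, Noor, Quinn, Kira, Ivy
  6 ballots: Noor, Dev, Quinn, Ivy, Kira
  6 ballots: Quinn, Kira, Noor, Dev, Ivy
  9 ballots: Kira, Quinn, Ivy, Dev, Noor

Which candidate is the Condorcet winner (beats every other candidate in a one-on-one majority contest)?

Quinn vs Noor: 17–9
Quinn vs Dev: 15–11
Quinn vs Ivy: 24–2
Quinn vs Kira: 17–9
Quinn beats every other candidate.

Quinn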